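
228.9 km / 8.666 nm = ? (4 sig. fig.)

(228.9 × 10³) / (8.666 × 10⁻⁹) = 26.414 × 10¹²

26410000000000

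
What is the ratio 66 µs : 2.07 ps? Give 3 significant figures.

31900000

(66 × 10⁻⁶) / (2.07 × 10⁻¹²) = 31.88 × 10⁶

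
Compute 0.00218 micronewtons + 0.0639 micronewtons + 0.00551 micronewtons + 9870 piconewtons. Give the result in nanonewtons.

In nanonewtons:
  0.00218 micronewtons = 0.00218 × 10^3 nanonewtons = 2.18
  0.0639 micronewtons = 0.0639 × 10^3 nanonewtons = 63.9
  0.00551 micronewtons = 0.00551 × 10^3 nanonewtons = 5.51
  9870 piconewtons = 9870 × 10^-3 nanonewtons = 9.87
Sum: 2.18 + 63.9 + 5.51 + 9.87 = 81.46

81.46 nanonewtons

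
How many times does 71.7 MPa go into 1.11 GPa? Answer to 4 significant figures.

(1.11 × 10⁹) / (71.7 × 10⁶) = 0.015481 × 10³

15.48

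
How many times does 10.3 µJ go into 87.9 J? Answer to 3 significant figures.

(87.9) / (10.3 × 10^-6) = 8.534 × 10^6

8530000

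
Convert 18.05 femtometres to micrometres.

0.00000001805 micrometres

femto = 10^-15, micro = 10^-6; factor is 10^-9.
18.05 × 10^-9 = 0.00000001805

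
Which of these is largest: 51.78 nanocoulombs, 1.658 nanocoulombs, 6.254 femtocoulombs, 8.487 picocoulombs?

51.78 nanocoulombs

51.78 nanocoulombs = 0.00000005178 coulombs
1.658 nanocoulombs = 0.000000001658 coulombs
6.254 femtocoulombs = 0.000000000000006254 coulombs
8.487 picocoulombs = 0.000000000008487 coulombs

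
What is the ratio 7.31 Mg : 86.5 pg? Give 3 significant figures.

(7.31e6) / (86.5e-12) = 0.08451e18

84500000000000000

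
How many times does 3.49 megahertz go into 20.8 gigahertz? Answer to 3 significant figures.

5960

(20.8 × 10⁹) / (3.49 × 10⁶) = 5.96 × 10³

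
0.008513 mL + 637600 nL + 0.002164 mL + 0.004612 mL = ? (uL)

652.889 uL

In uL:
  0.008513 mL = 0.008513e3 uL = 8.513
  637600 nL = 637600e-3 uL = 637.6
  0.002164 mL = 0.002164e3 uL = 2.164
  0.004612 mL = 0.004612e3 uL = 4.612
Sum: 8.513 + 637.6 + 2.164 + 4.612 = 652.889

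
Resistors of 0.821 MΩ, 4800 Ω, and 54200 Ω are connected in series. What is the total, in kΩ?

In kΩ:
  0.821 MΩ = 0.821 × 10^3 kΩ = 821
  4800 Ω = 4800 × 10^-3 kΩ = 4.8
  54200 Ω = 54200 × 10^-3 kΩ = 54.2
Sum: 821 + 4.8 + 54.2 = 880

880 kΩ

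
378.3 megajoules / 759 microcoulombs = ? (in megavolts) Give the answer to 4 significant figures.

(378.3 × 10⁶) / (759 × 10⁻⁶) = 0.498419 × 10¹² V

498400 megavolts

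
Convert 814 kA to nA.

kilo = 10³, nano = 10⁻⁹; factor is 10¹².
814 × 10¹² = 814000000000000

814000000000000 nA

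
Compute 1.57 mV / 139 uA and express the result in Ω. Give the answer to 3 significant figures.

11.3 Ω

(1.57 × 10⁻³) / (139 × 10⁻⁶) = 0.011295 × 10³ Ω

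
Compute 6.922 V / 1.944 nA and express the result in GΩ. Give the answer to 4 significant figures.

(6.922) / (1.944e-9) = 3.5607e9 Ω

3.561 GΩ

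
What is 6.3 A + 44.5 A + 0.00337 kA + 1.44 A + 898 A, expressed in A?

953.61 A

In A:
  6.3 A → 6.3
  44.5 A → 44.5
  0.00337 kA = 0.00337 × 10³ A = 3.37
  1.44 A → 1.44
  898 A → 898
Sum: 6.3 + 44.5 + 3.37 + 1.44 + 898 = 953.61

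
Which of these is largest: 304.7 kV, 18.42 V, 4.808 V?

304.7 kV

304.7 kV = 304700 V
18.42 V = 18.42 V
4.808 V = 4.808 V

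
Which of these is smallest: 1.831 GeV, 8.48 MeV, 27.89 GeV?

8.48 MeV

1.831 GeV = 1831000000 eV
8.48 MeV = 8480000 eV
27.89 GeV = 27890000000 eV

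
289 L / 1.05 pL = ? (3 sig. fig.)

275000000000000

(289) / (1.05 × 10⁻¹²) = 275.2 × 10¹²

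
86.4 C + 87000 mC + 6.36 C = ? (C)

179.76 C

In C:
  86.4 C → 86.4
  87000 mC = 87000 × 10^-3 C = 87
  6.36 C → 6.36
Sum: 86.4 + 87 + 6.36 = 179.76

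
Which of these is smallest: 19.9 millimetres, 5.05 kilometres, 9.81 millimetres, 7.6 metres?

9.81 millimetres

19.9 millimetres = 0.0199 metres
5.05 kilometres = 5050 metres
9.81 millimetres = 0.00981 metres
7.6 metres = 7.6 metres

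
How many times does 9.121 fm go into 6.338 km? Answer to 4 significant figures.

694900000000000000

(6.338 × 10^3) / (9.121 × 10^-15) = 0.69488 × 10^18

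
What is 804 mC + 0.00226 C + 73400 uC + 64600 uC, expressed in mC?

944.26 mC

In mC:
  804 mC → 804
  0.00226 C = 0.00226 × 10³ mC = 2.26
  73400 uC = 73400 × 10⁻³ mC = 73.4
  64600 uC = 64600 × 10⁻³ mC = 64.6
Sum: 804 + 2.26 + 73.4 + 64.6 = 944.26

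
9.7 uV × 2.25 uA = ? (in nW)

9.7 × 10⁻⁶ × 2.25 × 10⁻⁶ = 21.825 × 10⁻¹² W

0.021825 nW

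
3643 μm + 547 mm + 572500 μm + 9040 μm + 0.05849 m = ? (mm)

In mm:
  3643 μm = 3643 × 10⁻³ mm = 3.643
  547 mm → 547
  572500 μm = 572500 × 10⁻³ mm = 572.5
  9040 μm = 9040 × 10⁻³ mm = 9.04
  0.05849 m = 0.05849 × 10³ mm = 58.49
Sum: 3.643 + 547 + 572.5 + 9.04 + 58.49 = 1190.673

1190.673 mm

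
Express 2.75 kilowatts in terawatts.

0.00000000275 terawatts

kilo = 1e3, tera = 1e12; factor is 1e-9.
2.75 × 1e-9 = 0.00000000275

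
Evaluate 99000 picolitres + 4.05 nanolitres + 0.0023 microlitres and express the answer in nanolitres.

In nanolitres:
  99000 picolitres = 99000 × 10^-3 nanolitres = 99
  4.05 nanolitres → 4.05
  0.0023 microlitres = 0.0023 × 10^3 nanolitres = 2.3
Sum: 99 + 4.05 + 2.3 = 105.35

105.35 nanolitres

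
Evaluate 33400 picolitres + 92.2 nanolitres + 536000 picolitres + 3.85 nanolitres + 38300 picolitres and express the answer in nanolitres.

703.75 nanolitres

In nanolitres:
  33400 picolitres = 33400 × 10^-3 nanolitres = 33.4
  92.2 nanolitres → 92.2
  536000 picolitres = 536000 × 10^-3 nanolitres = 536
  3.85 nanolitres → 3.85
  38300 picolitres = 38300 × 10^-3 nanolitres = 38.3
Sum: 33.4 + 92.2 + 536 + 3.85 + 38.3 = 703.75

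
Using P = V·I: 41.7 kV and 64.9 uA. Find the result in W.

2.70633 W

41.7e3 × 64.9e-6 = 2706.33e-3 W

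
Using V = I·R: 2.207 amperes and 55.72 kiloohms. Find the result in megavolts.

2.207 × 55.72 × 10³ = 122.97404 × 10³ V

0.12297404 megavolts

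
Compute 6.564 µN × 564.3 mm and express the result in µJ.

6.564e-6 × 564.3e-3 = 3704.0652e-9 J

3.7040652 µJ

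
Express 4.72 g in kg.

(no prefix) = 10^0, kilo = 10^3; factor is 10^-3.
4.72 × 10^-3 = 0.00472

0.00472 kg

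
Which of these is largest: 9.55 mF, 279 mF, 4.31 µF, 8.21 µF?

279 mF

9.55 mF = 0.00955 F
279 mF = 0.279 F
4.31 µF = 0.00000431 F
8.21 µF = 0.00000821 F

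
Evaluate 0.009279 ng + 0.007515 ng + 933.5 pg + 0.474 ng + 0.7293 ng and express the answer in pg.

2153.594 pg

In pg:
  0.009279 ng = 0.009279e3 pg = 9.279
  0.007515 ng = 0.007515e3 pg = 7.515
  933.5 pg → 933.5
  0.474 ng = 0.474e3 pg = 474
  0.7293 ng = 0.7293e3 pg = 729.3
Sum: 9.279 + 7.515 + 933.5 + 474 + 729.3 = 2153.594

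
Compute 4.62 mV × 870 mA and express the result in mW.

4.62 × 10⁻³ × 870 × 10⁻³ = 4019.4 × 10⁻⁶ W

4.0194 mW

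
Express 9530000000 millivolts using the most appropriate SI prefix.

= 9.53 × 10^6 volts; 10^6 is mega.

9.53 megavolts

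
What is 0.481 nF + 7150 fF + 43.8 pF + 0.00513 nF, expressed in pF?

537.08 pF

In pF:
  0.481 nF = 0.481e3 pF = 481
  7150 fF = 7150e-3 pF = 7.15
  43.8 pF → 43.8
  0.00513 nF = 0.00513e3 pF = 5.13
Sum: 481 + 7.15 + 43.8 + 5.13 = 537.08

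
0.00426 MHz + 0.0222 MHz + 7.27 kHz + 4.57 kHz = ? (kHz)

In kHz:
  0.00426 MHz = 0.00426 × 10^3 kHz = 4.26
  0.0222 MHz = 0.0222 × 10^3 kHz = 22.2
  7.27 kHz → 7.27
  4.57 kHz → 4.57
Sum: 4.26 + 22.2 + 7.27 + 4.57 = 38.3

38.3 kHz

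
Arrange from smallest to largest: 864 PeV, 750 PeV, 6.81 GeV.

6.81 GeV < 750 PeV < 864 PeV

864 PeV = 864000000000000000 eV
750 PeV = 750000000000000000 eV
6.81 GeV = 6810000000 eV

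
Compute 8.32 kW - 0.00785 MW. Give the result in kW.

0.47 kW

In kW:
  8.32 kW → 8.32
  0.00785 MW = 0.00785 × 10^3 kW = 7.85
Difference: 8.32 - 7.85 = 0.47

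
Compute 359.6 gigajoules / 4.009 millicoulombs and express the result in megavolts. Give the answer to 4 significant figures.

89700000 megavolts

(359.6 × 10⁹) / (4.009 × 10⁻³) = 89.6982 × 10¹² V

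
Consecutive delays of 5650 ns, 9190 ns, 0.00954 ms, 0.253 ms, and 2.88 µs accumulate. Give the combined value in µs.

In µs:
  5650 ns = 5650 × 10⁻³ µs = 5.65
  9190 ns = 9190 × 10⁻³ µs = 9.19
  0.00954 ms = 0.00954 × 10³ µs = 9.54
  0.253 ms = 0.253 × 10³ µs = 253
  2.88 µs → 2.88
Sum: 5.65 + 9.19 + 9.54 + 253 + 2.88 = 280.26

280.26 µs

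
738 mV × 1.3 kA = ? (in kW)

738 × 10^-3 × 1.3 × 10^3 = 959.4 W

0.9594 kW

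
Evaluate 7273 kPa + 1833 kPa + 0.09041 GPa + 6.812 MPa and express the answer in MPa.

In MPa:
  7273 kPa = 7273 × 10^-3 MPa = 7.273
  1833 kPa = 1833 × 10^-3 MPa = 1.833
  0.09041 GPa = 0.09041 × 10^3 MPa = 90.41
  6.812 MPa → 6.812
Sum: 7.273 + 1.833 + 90.41 + 6.812 = 106.328

106.328 MPa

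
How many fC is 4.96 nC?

nano = 10^-9, femto = 10^-15; factor is 10^6.
4.96 × 10^6 = 4960000

4960000 fC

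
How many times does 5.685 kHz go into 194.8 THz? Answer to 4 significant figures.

(194.8 × 10¹²) / (5.685 × 10³) = 34.266 × 10⁹

34270000000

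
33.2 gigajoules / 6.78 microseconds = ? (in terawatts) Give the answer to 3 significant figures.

4900 terawatts

(33.2e9) / (6.78e-6) = 4.8968e15 W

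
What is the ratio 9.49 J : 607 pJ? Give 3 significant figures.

15600000000

(9.49) / (607 × 10⁻¹²) = 0.01563 × 10¹²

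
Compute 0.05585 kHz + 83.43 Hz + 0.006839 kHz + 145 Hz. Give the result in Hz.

291.119 Hz

In Hz:
  0.05585 kHz = 0.05585 × 10^3 Hz = 55.85
  83.43 Hz → 83.43
  0.006839 kHz = 0.006839 × 10^3 Hz = 6.839
  145 Hz → 145
Sum: 55.85 + 83.43 + 6.839 + 145 = 291.119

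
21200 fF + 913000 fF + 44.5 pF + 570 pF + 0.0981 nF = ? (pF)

In pF:
  21200 fF = 21200e-3 pF = 21.2
  913000 fF = 913000e-3 pF = 913
  44.5 pF → 44.5
  570 pF → 570
  0.0981 nF = 0.0981e3 pF = 98.1
Sum: 21.2 + 913 + 44.5 + 570 + 98.1 = 1646.8

1646.8 pF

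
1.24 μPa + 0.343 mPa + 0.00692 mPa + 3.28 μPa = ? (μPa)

In μPa:
  1.24 μPa → 1.24
  0.343 mPa = 0.343 × 10³ μPa = 343
  0.00692 mPa = 0.00692 × 10³ μPa = 6.92
  3.28 μPa → 3.28
Sum: 1.24 + 343 + 6.92 + 3.28 = 354.44

354.44 μPa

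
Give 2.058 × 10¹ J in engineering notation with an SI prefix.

= 20.58 J; mantissa already in [1, 1000).

20.58 J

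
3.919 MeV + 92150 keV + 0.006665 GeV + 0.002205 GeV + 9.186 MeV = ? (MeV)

In MeV:
  3.919 MeV → 3.919
  92150 keV = 92150 × 10^-3 MeV = 92.15
  0.006665 GeV = 0.006665 × 10^3 MeV = 6.665
  0.002205 GeV = 0.002205 × 10^3 MeV = 2.205
  9.186 MeV → 9.186
Sum: 3.919 + 92.15 + 6.665 + 2.205 + 9.186 = 114.125

114.125 MeV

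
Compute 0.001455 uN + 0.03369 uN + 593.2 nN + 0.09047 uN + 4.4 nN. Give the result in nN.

723.215 nN

In nN:
  0.001455 uN = 0.001455 × 10^3 nN = 1.455
  0.03369 uN = 0.03369 × 10^3 nN = 33.69
  593.2 nN → 593.2
  0.09047 uN = 0.09047 × 10^3 nN = 90.47
  4.4 nN → 4.4
Sum: 1.455 + 33.69 + 593.2 + 90.47 + 4.4 = 723.215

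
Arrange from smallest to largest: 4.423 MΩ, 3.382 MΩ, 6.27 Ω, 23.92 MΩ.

4.423 MΩ = 4423000 Ω
3.382 MΩ = 3382000 Ω
6.27 Ω = 6.27 Ω
23.92 MΩ = 23920000 Ω

6.27 Ω < 3.382 MΩ < 4.423 MΩ < 23.92 MΩ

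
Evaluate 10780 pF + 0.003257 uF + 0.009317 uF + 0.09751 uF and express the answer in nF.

120.864 nF

In nF:
  10780 pF = 10780 × 10^-3 nF = 10.78
  0.003257 uF = 0.003257 × 10^3 nF = 3.257
  0.009317 uF = 0.009317 × 10^3 nF = 9.317
  0.09751 uF = 0.09751 × 10^3 nF = 97.51
Sum: 10.78 + 3.257 + 9.317 + 97.51 = 120.864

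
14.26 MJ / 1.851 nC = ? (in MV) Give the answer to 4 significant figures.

(14.26e6) / (1.851e-9) = 7.70394e15 V

7704000000 MV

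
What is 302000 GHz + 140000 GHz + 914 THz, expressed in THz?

In THz:
  302000 GHz = 302000 × 10^-3 THz = 302
  140000 GHz = 140000 × 10^-3 THz = 140
  914 THz → 914
Sum: 302 + 140 + 914 = 1356

1356 THz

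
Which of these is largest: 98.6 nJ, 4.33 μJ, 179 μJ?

179 μJ

98.6 nJ = 0.0000000986 J
4.33 μJ = 0.00000433 J
179 μJ = 0.000179 J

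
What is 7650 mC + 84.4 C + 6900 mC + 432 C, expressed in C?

In C:
  7650 mC = 7650e-3 C = 7.65
  84.4 C → 84.4
  6900 mC = 6900e-3 C = 6.9
  432 C → 432
Sum: 7.65 + 84.4 + 6.9 + 432 = 530.95

530.95 C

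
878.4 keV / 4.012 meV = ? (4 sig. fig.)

(878.4 × 10^3) / (4.012 × 10^-3) = 218.94 × 10^6

218900000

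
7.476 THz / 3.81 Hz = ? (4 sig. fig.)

(7.476e12) / (3.81) = 1.9622e12

1962000000000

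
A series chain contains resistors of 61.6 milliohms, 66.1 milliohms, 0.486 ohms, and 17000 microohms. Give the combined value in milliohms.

In milliohms:
  61.6 milliohms → 61.6
  66.1 milliohms → 66.1
  0.486 ohms = 0.486 × 10^3 milliohms = 486
  17000 microohms = 17000 × 10^-3 milliohms = 17
Sum: 61.6 + 66.1 + 486 + 17 = 630.7

630.7 milliohms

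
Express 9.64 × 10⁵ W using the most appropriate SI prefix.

= 964 × 10³ W; 10³ is kilo.

964 kW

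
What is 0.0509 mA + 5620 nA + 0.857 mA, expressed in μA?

In μA:
  0.0509 mA = 0.0509 × 10³ μA = 50.9
  5620 nA = 5620 × 10⁻³ μA = 5.62
  0.857 mA = 0.857 × 10³ μA = 857
Sum: 50.9 + 5.62 + 857 = 913.52

913.52 μA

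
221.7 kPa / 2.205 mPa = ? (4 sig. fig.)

100500000

(221.7 × 10³) / (2.205 × 10⁻³) = 100.54 × 10⁶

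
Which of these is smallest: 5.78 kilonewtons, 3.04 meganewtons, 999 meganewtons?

5.78 kilonewtons

5.78 kilonewtons = 5780 newtons
3.04 meganewtons = 3040000 newtons
999 meganewtons = 999000000 newtons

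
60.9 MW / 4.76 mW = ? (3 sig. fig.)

(60.9 × 10^6) / (4.76 × 10^-3) = 12.79 × 10^9

12800000000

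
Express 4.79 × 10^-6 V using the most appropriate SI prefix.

= 4.79 × 10^-6 V; 10^-6 is micro.

4.79 µV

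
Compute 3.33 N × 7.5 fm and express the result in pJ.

0.024975 pJ

3.33 × 7.5 × 10⁻¹⁵ = 24.975 × 10⁻¹⁵ J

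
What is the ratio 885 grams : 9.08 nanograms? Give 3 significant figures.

(885) / (9.08 × 10⁻⁹) = 97.47 × 10⁹

97500000000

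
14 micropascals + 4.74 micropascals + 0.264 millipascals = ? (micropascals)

In micropascals:
  14 micropascals → 14
  4.74 micropascals → 4.74
  0.264 millipascals = 0.264e3 micropascals = 264
Sum: 14 + 4.74 + 264 = 282.74

282.74 micropascals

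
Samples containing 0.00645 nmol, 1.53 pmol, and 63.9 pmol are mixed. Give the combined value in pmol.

In pmol:
  0.00645 nmol = 0.00645 × 10³ pmol = 6.45
  1.53 pmol → 1.53
  63.9 pmol → 63.9
Sum: 6.45 + 1.53 + 63.9 = 71.88

71.88 pmol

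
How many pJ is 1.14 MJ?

mega = 10^6, pico = 10^-12; factor is 10^18.
1.14 × 10^18 = 1140000000000000000

1140000000000000000 pJ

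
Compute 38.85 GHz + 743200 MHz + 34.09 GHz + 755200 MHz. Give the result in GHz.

1571.34 GHz

In GHz:
  38.85 GHz → 38.85
  743200 MHz = 743200 × 10⁻³ GHz = 743.2
  34.09 GHz → 34.09
  755200 MHz = 755200 × 10⁻³ GHz = 755.2
Sum: 38.85 + 743.2 + 34.09 + 755.2 = 1571.34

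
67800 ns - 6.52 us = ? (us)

61.28 us

In us:
  67800 ns = 67800e-3 us = 67.8
  6.52 us → 6.52
Difference: 67.8 - 6.52 = 61.28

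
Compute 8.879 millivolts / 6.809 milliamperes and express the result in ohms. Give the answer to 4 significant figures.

(8.879 × 10⁻³) / (6.809 × 10⁻³) = 1.30401 Ω

1.304 ohms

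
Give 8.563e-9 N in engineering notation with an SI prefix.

8.563 nN

= 8.563e-9 N; 1e-9 is nano.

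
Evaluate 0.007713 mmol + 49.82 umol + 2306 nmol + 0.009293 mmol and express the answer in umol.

In umol:
  0.007713 mmol = 0.007713e3 umol = 7.713
  49.82 umol → 49.82
  2306 nmol = 2306e-3 umol = 2.306
  0.009293 mmol = 0.009293e3 umol = 9.293
Sum: 7.713 + 49.82 + 2.306 + 9.293 = 69.132

69.132 umol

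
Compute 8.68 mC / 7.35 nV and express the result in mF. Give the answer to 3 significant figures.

1180000000 mF

(8.68 × 10^-3) / (7.35 × 10^-9) = 1.181 × 10^6 F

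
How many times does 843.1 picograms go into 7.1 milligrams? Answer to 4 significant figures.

(7.1 × 10^-3) / (843.1 × 10^-12) = 0.0084213 × 10^9

8421000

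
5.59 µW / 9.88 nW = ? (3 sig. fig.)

(5.59 × 10⁻⁶) / (9.88 × 10⁻⁹) = 0.5658 × 10³

566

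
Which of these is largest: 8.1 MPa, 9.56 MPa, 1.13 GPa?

1.13 GPa

8.1 MPa = 8100000 Pa
9.56 MPa = 9560000 Pa
1.13 GPa = 1130000000 Pa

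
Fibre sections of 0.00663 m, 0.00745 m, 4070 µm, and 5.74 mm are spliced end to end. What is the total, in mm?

23.89 mm

In mm:
  0.00663 m = 0.00663 × 10^3 mm = 6.63
  0.00745 m = 0.00745 × 10^3 mm = 7.45
  4070 µm = 4070 × 10^-3 mm = 4.07
  5.74 mm → 5.74
Sum: 6.63 + 7.45 + 4.07 + 5.74 = 23.89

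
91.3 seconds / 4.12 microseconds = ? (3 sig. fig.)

(91.3) / (4.12 × 10^-6) = 22.16 × 10^6

22200000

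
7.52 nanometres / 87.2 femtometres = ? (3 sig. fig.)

(7.52 × 10^-9) / (87.2 × 10^-15) = 0.08624 × 10^6

86200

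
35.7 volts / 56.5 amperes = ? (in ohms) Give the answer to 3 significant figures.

0.632 ohms

(35.7) / (56.5) = 0.63186 Ω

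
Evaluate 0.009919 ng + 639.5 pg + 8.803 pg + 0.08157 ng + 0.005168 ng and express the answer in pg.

744.96 pg

In pg:
  0.009919 ng = 0.009919 × 10³ pg = 9.919
  639.5 pg → 639.5
  8.803 pg → 8.803
  0.08157 ng = 0.08157 × 10³ pg = 81.57
  0.005168 ng = 0.005168 × 10³ pg = 5.168
Sum: 9.919 + 639.5 + 8.803 + 81.57 + 5.168 = 744.96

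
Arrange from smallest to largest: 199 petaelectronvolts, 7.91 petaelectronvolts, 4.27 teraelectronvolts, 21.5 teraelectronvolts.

199 petaelectronvolts = 199000000000000000 electronvolts
7.91 petaelectronvolts = 7910000000000000 electronvolts
4.27 teraelectronvolts = 4270000000000 electronvolts
21.5 teraelectronvolts = 21500000000000 electronvolts

4.27 teraelectronvolts < 21.5 teraelectronvolts < 7.91 petaelectronvolts < 199 petaelectronvolts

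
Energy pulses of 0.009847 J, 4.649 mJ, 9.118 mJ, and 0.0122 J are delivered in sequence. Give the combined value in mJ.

35.814 mJ

In mJ:
  0.009847 J = 0.009847e3 mJ = 9.847
  4.649 mJ → 4.649
  9.118 mJ → 9.118
  0.0122 J = 0.0122e3 mJ = 12.2
Sum: 9.847 + 4.649 + 9.118 + 12.2 = 35.814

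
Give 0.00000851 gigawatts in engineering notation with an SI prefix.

= 8.51e3 watts; 1e3 is kilo.

8.51 kilowatts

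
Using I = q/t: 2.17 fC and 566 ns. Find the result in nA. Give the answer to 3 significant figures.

3.83 nA

(2.17 × 10⁻¹⁵) / (566 × 10⁻⁹) = 0.0038339 × 10⁻⁶ A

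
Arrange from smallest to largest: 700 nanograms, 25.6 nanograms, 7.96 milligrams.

700 nanograms = 0.0000007 grams
25.6 nanograms = 0.0000000256 grams
7.96 milligrams = 0.00796 grams

25.6 nanograms < 700 nanograms < 7.96 milligrams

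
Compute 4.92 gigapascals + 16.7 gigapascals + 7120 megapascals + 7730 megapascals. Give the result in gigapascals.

36.47 gigapascals

In gigapascals:
  4.92 gigapascals → 4.92
  16.7 gigapascals → 16.7
  7120 megapascals = 7120 × 10^-3 gigapascals = 7.12
  7730 megapascals = 7730 × 10^-3 gigapascals = 7.73
Sum: 4.92 + 16.7 + 7.12 + 7.73 = 36.47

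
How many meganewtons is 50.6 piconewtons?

pico = 10⁻¹², mega = 10⁶; factor is 10⁻¹⁸.
50.6 × 10⁻¹⁸ = 0.0000000000000000506

0.0000000000000000506 meganewtons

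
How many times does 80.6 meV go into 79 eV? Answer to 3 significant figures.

980

(79) / (80.6 × 10^-3) = 0.9801 × 10^3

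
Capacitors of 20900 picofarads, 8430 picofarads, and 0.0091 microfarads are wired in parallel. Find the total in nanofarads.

38.43 nanofarads

In nanofarads:
  20900 picofarads = 20900e-3 nanofarads = 20.9
  8430 picofarads = 8430e-3 nanofarads = 8.43
  0.0091 microfarads = 0.0091e3 nanofarads = 9.1
Sum: 20.9 + 8.43 + 9.1 = 38.43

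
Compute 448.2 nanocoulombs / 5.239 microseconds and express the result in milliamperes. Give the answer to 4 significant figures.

85.55 milliamperes

(448.2 × 10⁻⁹) / (5.239 × 10⁻⁶) = 85.5507 × 10⁻³ A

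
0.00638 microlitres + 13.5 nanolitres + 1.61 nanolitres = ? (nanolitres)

21.49 nanolitres

In nanolitres:
  0.00638 microlitres = 0.00638 × 10³ nanolitres = 6.38
  13.5 nanolitres → 13.5
  1.61 nanolitres → 1.61
Sum: 6.38 + 13.5 + 1.61 = 21.49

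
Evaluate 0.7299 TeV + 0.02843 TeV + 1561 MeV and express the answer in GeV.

In GeV:
  0.7299 TeV = 0.7299 × 10^3 GeV = 729.9
  0.02843 TeV = 0.02843 × 10^3 GeV = 28.43
  1561 MeV = 1561 × 10^-3 GeV = 1.561
Sum: 729.9 + 28.43 + 1.561 = 759.891

759.891 GeV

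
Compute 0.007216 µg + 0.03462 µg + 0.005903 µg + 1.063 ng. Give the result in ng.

48.802 ng

In ng:
  0.007216 µg = 0.007216e3 ng = 7.216
  0.03462 µg = 0.03462e3 ng = 34.62
  0.005903 µg = 0.005903e3 ng = 5.903
  1.063 ng → 1.063
Sum: 7.216 + 34.62 + 5.903 + 1.063 = 48.802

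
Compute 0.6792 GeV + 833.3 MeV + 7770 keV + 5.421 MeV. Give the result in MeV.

1525.691 MeV

In MeV:
  0.6792 GeV = 0.6792e3 MeV = 679.2
  833.3 MeV → 833.3
  7770 keV = 7770e-3 MeV = 7.77
  5.421 MeV → 5.421
Sum: 679.2 + 833.3 + 7.77 + 5.421 = 1525.691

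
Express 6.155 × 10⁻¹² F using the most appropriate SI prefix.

= 6.155 × 10⁻¹² F; 10⁻¹² is pico.

6.155 pF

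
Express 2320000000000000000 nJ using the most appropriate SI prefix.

2.32 GJ

= 2.32 × 10^9 J; 10^9 is giga.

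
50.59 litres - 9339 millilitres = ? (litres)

In litres:
  50.59 litres → 50.59
  9339 millilitres = 9339 × 10^-3 litres = 9.339
Difference: 50.59 - 9.339 = 41.251

41.251 litres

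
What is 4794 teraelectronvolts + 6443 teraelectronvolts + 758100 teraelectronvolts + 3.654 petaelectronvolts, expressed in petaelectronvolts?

772.991 petaelectronvolts

In petaelectronvolts:
  4794 teraelectronvolts = 4794 × 10⁻³ petaelectronvolts = 4.794
  6443 teraelectronvolts = 6443 × 10⁻³ petaelectronvolts = 6.443
  758100 teraelectronvolts = 758100 × 10⁻³ petaelectronvolts = 758.1
  3.654 petaelectronvolts → 3.654
Sum: 4.794 + 6.443 + 758.1 + 3.654 = 772.991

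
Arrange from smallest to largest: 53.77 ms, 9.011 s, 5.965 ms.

53.77 ms = 0.05377 s
9.011 s = 9.011 s
5.965 ms = 0.005965 s

5.965 ms < 53.77 ms < 9.011 s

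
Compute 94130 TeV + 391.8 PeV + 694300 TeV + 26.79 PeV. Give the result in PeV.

1207.02 PeV

In PeV:
  94130 TeV = 94130e-3 PeV = 94.13
  391.8 PeV → 391.8
  694300 TeV = 694300e-3 PeV = 694.3
  26.79 PeV → 26.79
Sum: 94.13 + 391.8 + 694.3 + 26.79 = 1207.02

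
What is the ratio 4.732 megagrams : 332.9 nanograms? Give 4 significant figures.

14210000000000

(4.732e6) / (332.9e-9) = 0.014214e15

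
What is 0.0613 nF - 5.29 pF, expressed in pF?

56.01 pF

In pF:
  0.0613 nF = 0.0613e3 pF = 61.3
  5.29 pF → 5.29
Difference: 61.3 - 5.29 = 56.01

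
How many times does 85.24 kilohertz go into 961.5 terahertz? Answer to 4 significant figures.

11280000000

(961.5 × 10^12) / (85.24 × 10^3) = 11.28 × 10^9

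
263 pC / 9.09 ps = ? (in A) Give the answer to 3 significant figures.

(263e-12) / (9.09e-12) = 28.933 A

28.9 A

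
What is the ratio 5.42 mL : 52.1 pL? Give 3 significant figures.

(5.42e-3) / (52.1e-12) = 0.104e9

104000000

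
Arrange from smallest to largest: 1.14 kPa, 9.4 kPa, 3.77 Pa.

3.77 Pa < 1.14 kPa < 9.4 kPa

1.14 kPa = 1140 Pa
9.4 kPa = 9400 Pa
3.77 Pa = 3.77 Pa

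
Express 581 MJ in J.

mega = 10^6, (no prefix) = 10^0; factor is 10^6.
581 × 10^6 = 581000000

581000000 J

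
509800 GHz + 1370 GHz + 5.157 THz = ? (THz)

In THz:
  509800 GHz = 509800 × 10^-3 THz = 509.8
  1370 GHz = 1370 × 10^-3 THz = 1.37
  5.157 THz → 5.157
Sum: 509.8 + 1.37 + 5.157 = 516.327

516.327 THz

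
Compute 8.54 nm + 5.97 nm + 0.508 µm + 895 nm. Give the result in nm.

In nm:
  8.54 nm → 8.54
  5.97 nm → 5.97
  0.508 µm = 0.508 × 10³ nm = 508
  895 nm → 895
Sum: 8.54 + 5.97 + 508 + 895 = 1417.51

1417.51 nm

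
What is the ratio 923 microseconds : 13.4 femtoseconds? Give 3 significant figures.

68900000000

(923 × 10⁻⁶) / (13.4 × 10⁻¹⁵) = 68.88 × 10⁹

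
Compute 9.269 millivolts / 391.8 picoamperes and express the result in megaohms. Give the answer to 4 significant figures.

23.66 megaohms

(9.269 × 10^-3) / (391.8 × 10^-12) = 0.0236575 × 10^9 Ω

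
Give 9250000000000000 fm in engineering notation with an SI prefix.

= 9.25 m; mantissa already in [1, 1000).

9.25 m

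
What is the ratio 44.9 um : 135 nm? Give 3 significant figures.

333

(44.9e-6) / (135e-9) = 0.3326e3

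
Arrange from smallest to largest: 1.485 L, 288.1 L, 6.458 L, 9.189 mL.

9.189 mL < 1.485 L < 6.458 L < 288.1 L

1.485 L = 1.485 L
288.1 L = 288.1 L
6.458 L = 6.458 L
9.189 mL = 0.009189 L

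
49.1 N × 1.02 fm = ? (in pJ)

49.1 × 1.02 × 10⁻¹⁵ = 50.082 × 10⁻¹⁵ J

0.050082 pJ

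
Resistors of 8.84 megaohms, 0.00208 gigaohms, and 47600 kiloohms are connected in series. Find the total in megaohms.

In megaohms:
  8.84 megaohms → 8.84
  0.00208 gigaohms = 0.00208 × 10³ megaohms = 2.08
  47600 kiloohms = 47600 × 10⁻³ megaohms = 47.6
Sum: 8.84 + 2.08 + 47.6 = 58.52

58.52 megaohms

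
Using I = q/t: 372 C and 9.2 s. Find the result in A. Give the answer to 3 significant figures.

(372) / (9.2) = 40.435 A

40.4 A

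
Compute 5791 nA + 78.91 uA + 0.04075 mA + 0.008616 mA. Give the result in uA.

In uA:
  5791 nA = 5791 × 10⁻³ uA = 5.791
  78.91 uA → 78.91
  0.04075 mA = 0.04075 × 10³ uA = 40.75
  0.008616 mA = 0.008616 × 10³ uA = 8.616
Sum: 5.791 + 78.91 + 40.75 + 8.616 = 134.067

134.067 uA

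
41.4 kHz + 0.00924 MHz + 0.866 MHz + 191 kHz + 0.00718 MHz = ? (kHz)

In kHz:
  41.4 kHz → 41.4
  0.00924 MHz = 0.00924 × 10³ kHz = 9.24
  0.866 MHz = 0.866 × 10³ kHz = 866
  191 kHz → 191
  0.00718 MHz = 0.00718 × 10³ kHz = 7.18
Sum: 41.4 + 9.24 + 866 + 191 + 7.18 = 1114.82

1114.82 kHz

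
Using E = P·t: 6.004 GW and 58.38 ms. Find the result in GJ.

0.35051352 GJ

6.004e9 × 58.38e-3 = 350.51352e6 J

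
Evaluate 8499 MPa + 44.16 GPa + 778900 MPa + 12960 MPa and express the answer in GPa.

844.519 GPa

In GPa:
  8499 MPa = 8499 × 10⁻³ GPa = 8.499
  44.16 GPa → 44.16
  778900 MPa = 778900 × 10⁻³ GPa = 778.9
  12960 MPa = 12960 × 10⁻³ GPa = 12.96
Sum: 8.499 + 44.16 + 778.9 + 12.96 = 844.519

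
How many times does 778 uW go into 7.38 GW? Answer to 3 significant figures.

(7.38 × 10^9) / (778 × 10^-6) = 0.009486 × 10^15

9490000000000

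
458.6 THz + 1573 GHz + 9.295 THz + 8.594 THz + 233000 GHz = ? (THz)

711.062 THz

In THz:
  458.6 THz → 458.6
  1573 GHz = 1573 × 10⁻³ THz = 1.573
  9.295 THz → 9.295
  8.594 THz → 8.594
  233000 GHz = 233000 × 10⁻³ THz = 233
Sum: 458.6 + 1.573 + 9.295 + 8.594 + 233 = 711.062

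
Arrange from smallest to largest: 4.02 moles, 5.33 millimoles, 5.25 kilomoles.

5.33 millimoles < 4.02 moles < 5.25 kilomoles

4.02 moles = 4.02 moles
5.33 millimoles = 0.00533 moles
5.25 kilomoles = 5250 moles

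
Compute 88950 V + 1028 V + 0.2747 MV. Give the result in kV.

364.678 kV

In kV:
  88950 V = 88950e-3 kV = 88.95
  1028 V = 1028e-3 kV = 1.028
  0.2747 MV = 0.2747e3 kV = 274.7
Sum: 88.95 + 1.028 + 274.7 = 364.678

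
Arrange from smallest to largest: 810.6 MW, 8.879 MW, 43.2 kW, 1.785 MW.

43.2 kW < 1.785 MW < 8.879 MW < 810.6 MW

810.6 MW = 810600000 W
8.879 MW = 8879000 W
43.2 kW = 43200 W
1.785 MW = 1785000 W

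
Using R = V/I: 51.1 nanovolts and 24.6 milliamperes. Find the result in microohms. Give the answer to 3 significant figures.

(51.1 × 10⁻⁹) / (24.6 × 10⁻³) = 2.0772 × 10⁻⁶ Ω

2.08 microohms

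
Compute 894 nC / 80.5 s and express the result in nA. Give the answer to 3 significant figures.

11.1 nA

(894 × 10⁻⁹) / (80.5) = 11.106 × 10⁻⁹ A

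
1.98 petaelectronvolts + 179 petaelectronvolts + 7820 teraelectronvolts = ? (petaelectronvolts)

In petaelectronvolts:
  1.98 petaelectronvolts → 1.98
  179 petaelectronvolts → 179
  7820 teraelectronvolts = 7820 × 10^-3 petaelectronvolts = 7.82
Sum: 1.98 + 179 + 7.82 = 188.8

188.8 petaelectronvolts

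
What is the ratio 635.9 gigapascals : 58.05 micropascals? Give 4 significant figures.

10950000000000000

(635.9 × 10^9) / (58.05 × 10^-6) = 10.954 × 10^15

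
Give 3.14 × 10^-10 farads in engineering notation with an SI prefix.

= 314 × 10^-12 farads; 10^-12 is pico.

314 picofarads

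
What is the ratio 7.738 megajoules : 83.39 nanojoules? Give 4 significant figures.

(7.738 × 10^6) / (83.39 × 10^-9) = 0.092793 × 10^15

92790000000000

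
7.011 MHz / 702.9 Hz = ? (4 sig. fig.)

9974

(7.011 × 10⁶) / (702.9) = 0.0099744 × 10⁶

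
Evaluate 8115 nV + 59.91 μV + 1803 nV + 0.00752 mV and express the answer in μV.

77.348 μV

In μV:
  8115 nV = 8115e-3 μV = 8.115
  59.91 μV → 59.91
  1803 nV = 1803e-3 μV = 1.803
  0.00752 mV = 0.00752e3 μV = 7.52
Sum: 8.115 + 59.91 + 1.803 + 7.52 = 77.348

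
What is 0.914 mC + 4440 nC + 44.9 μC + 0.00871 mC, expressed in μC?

972.05 μC

In μC:
  0.914 mC = 0.914 × 10³ μC = 914
  4440 nC = 4440 × 10⁻³ μC = 4.44
  44.9 μC → 44.9
  0.00871 mC = 0.00871 × 10³ μC = 8.71
Sum: 914 + 4.44 + 44.9 + 8.71 = 972.05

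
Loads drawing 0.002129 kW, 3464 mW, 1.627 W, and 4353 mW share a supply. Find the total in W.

In W:
  0.002129 kW = 0.002129 × 10³ W = 2.129
  3464 mW = 3464 × 10⁻³ W = 3.464
  1.627 W → 1.627
  4353 mW = 4353 × 10⁻³ W = 4.353
Sum: 2.129 + 3.464 + 1.627 + 4.353 = 11.573

11.573 W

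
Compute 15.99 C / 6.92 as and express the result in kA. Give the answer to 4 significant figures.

2311000000000000 kA

(15.99) / (6.92 × 10⁻¹⁸) = 2.31069 × 10¹⁸ A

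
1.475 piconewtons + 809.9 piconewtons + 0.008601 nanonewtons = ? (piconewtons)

819.976 piconewtons

In piconewtons:
  1.475 piconewtons → 1.475
  809.9 piconewtons → 809.9
  0.008601 nanonewtons = 0.008601 × 10³ piconewtons = 8.601
Sum: 1.475 + 809.9 + 8.601 = 819.976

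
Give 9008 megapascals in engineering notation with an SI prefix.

= 9.008 × 10^9 pascals; 10^9 is giga.

9.008 gigapascals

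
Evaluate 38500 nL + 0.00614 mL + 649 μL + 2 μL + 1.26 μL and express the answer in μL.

In μL:
  38500 nL = 38500e-3 μL = 38.5
  0.00614 mL = 0.00614e3 μL = 6.14
  649 μL → 649
  2 μL → 2
  1.26 μL → 1.26
Sum: 38.5 + 6.14 + 649 + 2 + 1.26 = 696.9

696.9 μL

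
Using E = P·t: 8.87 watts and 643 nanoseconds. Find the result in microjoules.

8.87 × 643e-9 = 5703.41e-9 J

5.70341 microjoules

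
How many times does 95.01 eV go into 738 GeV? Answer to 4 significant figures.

7768000000

(738 × 10^9) / (95.01) = 7.7676 × 10^9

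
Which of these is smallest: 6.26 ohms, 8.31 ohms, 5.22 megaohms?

6.26 ohms = 6.26 ohms
8.31 ohms = 8.31 ohms
5.22 megaohms = 5220000 ohms

6.26 ohms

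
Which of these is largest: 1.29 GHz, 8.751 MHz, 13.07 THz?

13.07 THz

1.29 GHz = 1290000000 Hz
8.751 MHz = 8751000 Hz
13.07 THz = 13070000000000 Hz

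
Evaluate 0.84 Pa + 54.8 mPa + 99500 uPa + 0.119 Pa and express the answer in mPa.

In mPa:
  0.84 Pa = 0.84 × 10³ mPa = 840
  54.8 mPa → 54.8
  99500 uPa = 99500 × 10⁻³ mPa = 99.5
  0.119 Pa = 0.119 × 10³ mPa = 119
Sum: 840 + 54.8 + 99.5 + 119 = 1113.3

1113.3 mPa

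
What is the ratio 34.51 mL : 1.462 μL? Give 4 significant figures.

(34.51 × 10⁻³) / (1.462 × 10⁻⁶) = 23.605 × 10³

23600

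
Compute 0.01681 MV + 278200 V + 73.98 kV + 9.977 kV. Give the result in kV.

378.967 kV

In kV:
  0.01681 MV = 0.01681 × 10³ kV = 16.81
  278200 V = 278200 × 10⁻³ kV = 278.2
  73.98 kV → 73.98
  9.977 kV → 9.977
Sum: 16.81 + 278.2 + 73.98 + 9.977 = 378.967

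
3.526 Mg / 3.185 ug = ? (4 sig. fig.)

1107000000000

(3.526 × 10⁶) / (3.185 × 10⁻⁶) = 1.1071 × 10¹²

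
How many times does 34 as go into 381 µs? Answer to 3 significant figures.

(381 × 10⁻⁶) / (34 × 10⁻¹⁸) = 11.21 × 10¹²

11200000000000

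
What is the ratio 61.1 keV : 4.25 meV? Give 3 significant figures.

14400000

(61.1 × 10^3) / (4.25 × 10^-3) = 14.38 × 10^6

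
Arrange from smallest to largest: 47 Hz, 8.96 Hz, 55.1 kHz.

47 Hz = 47 Hz
8.96 Hz = 8.96 Hz
55.1 kHz = 55100 Hz

8.96 Hz < 47 Hz < 55.1 kHz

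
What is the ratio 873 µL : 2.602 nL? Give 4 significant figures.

(873 × 10^-6) / (2.602 × 10^-9) = 335.51 × 10^3

335500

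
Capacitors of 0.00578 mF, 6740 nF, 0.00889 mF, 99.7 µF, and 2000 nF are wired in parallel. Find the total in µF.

123.11 µF

In µF:
  0.00578 mF = 0.00578 × 10³ µF = 5.78
  6740 nF = 6740 × 10⁻³ µF = 6.74
  0.00889 mF = 0.00889 × 10³ µF = 8.89
  99.7 µF → 99.7
  2000 nF = 2000 × 10⁻³ µF = 2
Sum: 5.78 + 6.74 + 8.89 + 99.7 + 2 = 123.11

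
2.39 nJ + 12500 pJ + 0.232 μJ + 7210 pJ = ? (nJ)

254.1 nJ

In nJ:
  2.39 nJ → 2.39
  12500 pJ = 12500 × 10⁻³ nJ = 12.5
  0.232 μJ = 0.232 × 10³ nJ = 232
  7210 pJ = 7210 × 10⁻³ nJ = 7.21
Sum: 2.39 + 12.5 + 232 + 7.21 = 254.1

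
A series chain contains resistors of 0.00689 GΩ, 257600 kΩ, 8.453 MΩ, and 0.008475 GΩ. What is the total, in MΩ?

In MΩ:
  0.00689 GΩ = 0.00689e3 MΩ = 6.89
  257600 kΩ = 257600e-3 MΩ = 257.6
  8.453 MΩ → 8.453
  0.008475 GΩ = 0.008475e3 MΩ = 8.475
Sum: 6.89 + 257.6 + 8.453 + 8.475 = 281.418

281.418 MΩ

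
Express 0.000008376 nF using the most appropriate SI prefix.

= 8.376e-15 F; 1e-15 is femto.

8.376 fF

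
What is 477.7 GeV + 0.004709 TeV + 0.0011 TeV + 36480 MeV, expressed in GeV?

519.989 GeV

In GeV:
  477.7 GeV → 477.7
  0.004709 TeV = 0.004709e3 GeV = 4.709
  0.0011 TeV = 0.0011e3 GeV = 1.1
  36480 MeV = 36480e-3 GeV = 36.48
Sum: 477.7 + 4.709 + 1.1 + 36.48 = 519.989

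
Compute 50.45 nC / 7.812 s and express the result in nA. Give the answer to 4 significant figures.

(50.45 × 10^-9) / (7.812) = 6.45801 × 10^-9 A

6.458 nA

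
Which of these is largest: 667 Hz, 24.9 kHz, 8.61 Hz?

667 Hz = 667 Hz
24.9 kHz = 24900 Hz
8.61 Hz = 8.61 Hz

24.9 kHz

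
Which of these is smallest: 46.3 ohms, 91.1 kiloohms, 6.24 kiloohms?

46.3 ohms

46.3 ohms = 46.3 ohms
91.1 kiloohms = 91100 ohms
6.24 kiloohms = 6240 ohms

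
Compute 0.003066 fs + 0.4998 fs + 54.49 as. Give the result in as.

In as:
  0.003066 fs = 0.003066e3 as = 3.066
  0.4998 fs = 0.4998e3 as = 499.8
  54.49 as → 54.49
Sum: 3.066 + 499.8 + 54.49 = 557.356

557.356 as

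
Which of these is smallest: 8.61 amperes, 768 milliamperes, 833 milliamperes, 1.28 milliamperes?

8.61 amperes = 8.61 amperes
768 milliamperes = 0.768 amperes
833 milliamperes = 0.833 amperes
1.28 milliamperes = 0.00128 amperes

1.28 milliamperes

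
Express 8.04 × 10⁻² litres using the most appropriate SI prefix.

= 80.4 × 10⁻³ litres; 10⁻³ is milli.

80.4 millilitres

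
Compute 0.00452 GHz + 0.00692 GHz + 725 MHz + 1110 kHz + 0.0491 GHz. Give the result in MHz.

786.65 MHz

In MHz:
  0.00452 GHz = 0.00452e3 MHz = 4.52
  0.00692 GHz = 0.00692e3 MHz = 6.92
  725 MHz → 725
  1110 kHz = 1110e-3 MHz = 1.11
  0.0491 GHz = 0.0491e3 MHz = 49.1
Sum: 4.52 + 6.92 + 725 + 1.11 + 49.1 = 786.65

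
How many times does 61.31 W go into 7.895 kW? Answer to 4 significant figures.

128.8

(7.895 × 10^3) / (61.31) = 0.12877 × 10^3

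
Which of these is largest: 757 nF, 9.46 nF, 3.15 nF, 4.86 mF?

757 nF = 0.000000757 F
9.46 nF = 0.00000000946 F
3.15 nF = 0.00000000315 F
4.86 mF = 0.00486 F

4.86 mF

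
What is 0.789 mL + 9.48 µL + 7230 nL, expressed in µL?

805.71 µL

In µL:
  0.789 mL = 0.789 × 10^3 µL = 789
  9.48 µL → 9.48
  7230 nL = 7230 × 10^-3 µL = 7.23
Sum: 789 + 9.48 + 7.23 = 805.71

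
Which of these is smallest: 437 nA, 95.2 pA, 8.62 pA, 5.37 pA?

437 nA = 0.000000437 A
95.2 pA = 0.0000000000952 A
8.62 pA = 0.00000000000862 A
5.37 pA = 0.00000000000537 A

5.37 pA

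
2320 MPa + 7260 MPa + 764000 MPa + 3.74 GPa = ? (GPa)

In GPa:
  2320 MPa = 2320e-3 GPa = 2.32
  7260 MPa = 7260e-3 GPa = 7.26
  764000 MPa = 764000e-3 GPa = 764
  3.74 GPa → 3.74
Sum: 2.32 + 7.26 + 764 + 3.74 = 777.32

777.32 GPa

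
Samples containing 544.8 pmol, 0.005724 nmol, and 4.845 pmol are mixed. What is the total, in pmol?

555.369 pmol

In pmol:
  544.8 pmol → 544.8
  0.005724 nmol = 0.005724e3 pmol = 5.724
  4.845 pmol → 4.845
Sum: 544.8 + 5.724 + 4.845 = 555.369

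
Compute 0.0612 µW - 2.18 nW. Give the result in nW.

59.02 nW

In nW:
  0.0612 µW = 0.0612 × 10^3 nW = 61.2
  2.18 nW → 2.18
Difference: 61.2 - 2.18 = 59.02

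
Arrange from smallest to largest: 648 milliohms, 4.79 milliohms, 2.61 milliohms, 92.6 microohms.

648 milliohms = 0.648 ohms
4.79 milliohms = 0.00479 ohms
2.61 milliohms = 0.00261 ohms
92.6 microohms = 0.0000926 ohms

92.6 microohms < 2.61 milliohms < 4.79 milliohms < 648 milliohms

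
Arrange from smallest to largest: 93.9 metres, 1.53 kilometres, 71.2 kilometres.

93.9 metres = 93.9 metres
1.53 kilometres = 1530 metres
71.2 kilometres = 71200 metres

93.9 metres < 1.53 kilometres < 71.2 kilometres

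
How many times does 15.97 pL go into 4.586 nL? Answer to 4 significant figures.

(4.586e-9) / (15.97e-12) = 0.28716e3

287.2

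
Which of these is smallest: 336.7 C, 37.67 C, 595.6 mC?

336.7 C = 336.7 C
37.67 C = 37.67 C
595.6 mC = 0.5956 C

595.6 mC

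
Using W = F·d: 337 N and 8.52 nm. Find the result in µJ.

2.87124 µJ

337 × 8.52e-9 = 2871.24e-9 J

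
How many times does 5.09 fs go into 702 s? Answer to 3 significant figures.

138000000000000000

(702) / (5.09 × 10^-15) = 137.9 × 10^15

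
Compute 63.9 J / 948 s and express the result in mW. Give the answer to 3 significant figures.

(63.9) / (948) = 0.067405 W

67.4 mW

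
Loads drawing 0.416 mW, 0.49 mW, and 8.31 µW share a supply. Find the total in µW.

914.31 µW

In µW:
  0.416 mW = 0.416 × 10³ µW = 416
  0.49 mW = 0.49 × 10³ µW = 490
  8.31 µW → 8.31
Sum: 416 + 490 + 8.31 = 914.31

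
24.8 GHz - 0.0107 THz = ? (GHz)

14.1 GHz

In GHz:
  24.8 GHz → 24.8
  0.0107 THz = 0.0107 × 10³ GHz = 10.7
Difference: 24.8 - 10.7 = 14.1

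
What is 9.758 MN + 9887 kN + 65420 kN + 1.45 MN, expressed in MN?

86.515 MN

In MN:
  9.758 MN → 9.758
  9887 kN = 9887 × 10⁻³ MN = 9.887
  65420 kN = 65420 × 10⁻³ MN = 65.42
  1.45 MN → 1.45
Sum: 9.758 + 9.887 + 65.42 + 1.45 = 86.515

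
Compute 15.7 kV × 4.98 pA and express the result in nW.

15.7e3 × 4.98e-12 = 78.186e-9 W

78.186 nW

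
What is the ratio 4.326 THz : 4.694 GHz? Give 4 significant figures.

921.6

(4.326 × 10^12) / (4.694 × 10^9) = 0.9216 × 10^3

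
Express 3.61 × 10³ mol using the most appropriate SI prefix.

= 3.61 × 10³ mol; 10³ is kilo.

3.61 kmol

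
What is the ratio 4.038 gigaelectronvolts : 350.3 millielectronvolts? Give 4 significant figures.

11530000000

(4.038e9) / (350.3e-3) = 0.011527e12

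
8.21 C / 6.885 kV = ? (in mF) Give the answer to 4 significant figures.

1.192 mF

(8.21) / (6.885 × 10^3) = 1.19245 × 10^-3 F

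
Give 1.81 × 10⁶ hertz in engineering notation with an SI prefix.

= 1.81 × 10⁶ hertz; 10⁶ is mega.

1.81 megahertz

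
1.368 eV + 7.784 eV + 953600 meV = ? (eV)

962.752 eV

In eV:
  1.368 eV → 1.368
  7.784 eV → 7.784
  953600 meV = 953600 × 10^-3 eV = 953.6
Sum: 1.368 + 7.784 + 953.6 = 962.752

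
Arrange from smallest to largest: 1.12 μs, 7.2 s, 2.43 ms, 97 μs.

1.12 μs < 97 μs < 2.43 ms < 7.2 s

1.12 μs = 0.00000112 s
7.2 s = 7.2 s
2.43 ms = 0.00243 s
97 μs = 0.000097 s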